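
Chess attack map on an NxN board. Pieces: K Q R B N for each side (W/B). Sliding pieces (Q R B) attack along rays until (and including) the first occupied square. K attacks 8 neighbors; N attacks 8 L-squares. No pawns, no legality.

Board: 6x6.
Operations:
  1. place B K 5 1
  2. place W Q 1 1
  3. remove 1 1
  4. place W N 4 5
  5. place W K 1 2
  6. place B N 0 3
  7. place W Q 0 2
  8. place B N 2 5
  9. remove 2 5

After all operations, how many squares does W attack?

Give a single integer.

Op 1: place BK@(5,1)
Op 2: place WQ@(1,1)
Op 3: remove (1,1)
Op 4: place WN@(4,5)
Op 5: place WK@(1,2)
Op 6: place BN@(0,3)
Op 7: place WQ@(0,2)
Op 8: place BN@(2,5)
Op 9: remove (2,5)
Per-piece attacks for W:
  WQ@(0,2): attacks (0,3) (0,1) (0,0) (1,2) (1,3) (2,4) (3,5) (1,1) (2,0) [ray(0,1) blocked at (0,3); ray(1,0) blocked at (1,2)]
  WK@(1,2): attacks (1,3) (1,1) (2,2) (0,2) (2,3) (2,1) (0,3) (0,1)
  WN@(4,5): attacks (5,3) (3,3) (2,4)
Union (15 distinct): (0,0) (0,1) (0,2) (0,3) (1,1) (1,2) (1,3) (2,0) (2,1) (2,2) (2,3) (2,4) (3,3) (3,5) (5,3)

Answer: 15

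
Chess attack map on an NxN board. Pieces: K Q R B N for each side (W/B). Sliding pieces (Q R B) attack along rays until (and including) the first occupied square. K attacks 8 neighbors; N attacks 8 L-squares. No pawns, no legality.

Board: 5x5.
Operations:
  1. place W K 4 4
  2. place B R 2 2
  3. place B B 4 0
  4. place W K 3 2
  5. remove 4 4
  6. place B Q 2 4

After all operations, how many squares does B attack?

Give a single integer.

Answer: 16

Derivation:
Op 1: place WK@(4,4)
Op 2: place BR@(2,2)
Op 3: place BB@(4,0)
Op 4: place WK@(3,2)
Op 5: remove (4,4)
Op 6: place BQ@(2,4)
Per-piece attacks for B:
  BR@(2,2): attacks (2,3) (2,4) (2,1) (2,0) (3,2) (1,2) (0,2) [ray(0,1) blocked at (2,4); ray(1,0) blocked at (3,2)]
  BQ@(2,4): attacks (2,3) (2,2) (3,4) (4,4) (1,4) (0,4) (3,3) (4,2) (1,3) (0,2) [ray(0,-1) blocked at (2,2)]
  BB@(4,0): attacks (3,1) (2,2) [ray(-1,1) blocked at (2,2)]
Union (16 distinct): (0,2) (0,4) (1,2) (1,3) (1,4) (2,0) (2,1) (2,2) (2,3) (2,4) (3,1) (3,2) (3,3) (3,4) (4,2) (4,4)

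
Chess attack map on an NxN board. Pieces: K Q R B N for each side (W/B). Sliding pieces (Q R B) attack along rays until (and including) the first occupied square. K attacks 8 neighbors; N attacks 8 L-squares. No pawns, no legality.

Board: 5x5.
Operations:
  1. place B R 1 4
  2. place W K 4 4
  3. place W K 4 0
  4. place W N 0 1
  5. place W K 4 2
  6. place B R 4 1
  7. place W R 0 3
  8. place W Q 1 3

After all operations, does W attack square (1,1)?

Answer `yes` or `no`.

Answer: yes

Derivation:
Op 1: place BR@(1,4)
Op 2: place WK@(4,4)
Op 3: place WK@(4,0)
Op 4: place WN@(0,1)
Op 5: place WK@(4,2)
Op 6: place BR@(4,1)
Op 7: place WR@(0,3)
Op 8: place WQ@(1,3)
Per-piece attacks for W:
  WN@(0,1): attacks (1,3) (2,2) (2,0)
  WR@(0,3): attacks (0,4) (0,2) (0,1) (1,3) [ray(0,-1) blocked at (0,1); ray(1,0) blocked at (1,3)]
  WQ@(1,3): attacks (1,4) (1,2) (1,1) (1,0) (2,3) (3,3) (4,3) (0,3) (2,4) (2,2) (3,1) (4,0) (0,4) (0,2) [ray(0,1) blocked at (1,4); ray(-1,0) blocked at (0,3); ray(1,-1) blocked at (4,0)]
  WK@(4,0): attacks (4,1) (3,0) (3,1)
  WK@(4,2): attacks (4,3) (4,1) (3,2) (3,3) (3,1)
  WK@(4,4): attacks (4,3) (3,4) (3,3)
W attacks (1,1): yes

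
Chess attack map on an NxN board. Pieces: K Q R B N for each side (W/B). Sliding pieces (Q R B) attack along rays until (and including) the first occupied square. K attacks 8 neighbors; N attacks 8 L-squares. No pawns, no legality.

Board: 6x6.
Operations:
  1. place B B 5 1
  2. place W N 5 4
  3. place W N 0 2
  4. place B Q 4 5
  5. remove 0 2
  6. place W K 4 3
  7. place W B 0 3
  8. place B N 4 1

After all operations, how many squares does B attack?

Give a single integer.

Op 1: place BB@(5,1)
Op 2: place WN@(5,4)
Op 3: place WN@(0,2)
Op 4: place BQ@(4,5)
Op 5: remove (0,2)
Op 6: place WK@(4,3)
Op 7: place WB@(0,3)
Op 8: place BN@(4,1)
Per-piece attacks for B:
  BN@(4,1): attacks (5,3) (3,3) (2,2) (2,0)
  BQ@(4,5): attacks (4,4) (4,3) (5,5) (3,5) (2,5) (1,5) (0,5) (5,4) (3,4) (2,3) (1,2) (0,1) [ray(0,-1) blocked at (4,3); ray(1,-1) blocked at (5,4)]
  BB@(5,1): attacks (4,2) (3,3) (2,4) (1,5) (4,0)
Union (19 distinct): (0,1) (0,5) (1,2) (1,5) (2,0) (2,2) (2,3) (2,4) (2,5) (3,3) (3,4) (3,5) (4,0) (4,2) (4,3) (4,4) (5,3) (5,4) (5,5)

Answer: 19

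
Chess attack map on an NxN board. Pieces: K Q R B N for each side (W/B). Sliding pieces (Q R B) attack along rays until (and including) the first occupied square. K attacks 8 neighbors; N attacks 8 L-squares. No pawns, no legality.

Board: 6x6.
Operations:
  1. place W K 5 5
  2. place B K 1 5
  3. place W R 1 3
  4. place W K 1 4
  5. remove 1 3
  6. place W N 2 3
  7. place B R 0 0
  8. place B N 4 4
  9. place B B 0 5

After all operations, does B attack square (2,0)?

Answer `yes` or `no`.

Answer: yes

Derivation:
Op 1: place WK@(5,5)
Op 2: place BK@(1,5)
Op 3: place WR@(1,3)
Op 4: place WK@(1,4)
Op 5: remove (1,3)
Op 6: place WN@(2,3)
Op 7: place BR@(0,0)
Op 8: place BN@(4,4)
Op 9: place BB@(0,5)
Per-piece attacks for B:
  BR@(0,0): attacks (0,1) (0,2) (0,3) (0,4) (0,5) (1,0) (2,0) (3,0) (4,0) (5,0) [ray(0,1) blocked at (0,5)]
  BB@(0,5): attacks (1,4) [ray(1,-1) blocked at (1,4)]
  BK@(1,5): attacks (1,4) (2,5) (0,5) (2,4) (0,4)
  BN@(4,4): attacks (2,5) (5,2) (3,2) (2,3)
B attacks (2,0): yes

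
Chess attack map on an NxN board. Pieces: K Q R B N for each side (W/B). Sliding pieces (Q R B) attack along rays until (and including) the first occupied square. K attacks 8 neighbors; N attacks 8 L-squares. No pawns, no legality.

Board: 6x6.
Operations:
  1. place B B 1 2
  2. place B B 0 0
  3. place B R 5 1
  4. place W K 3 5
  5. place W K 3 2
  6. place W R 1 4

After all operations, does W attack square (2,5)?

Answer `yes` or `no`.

Answer: yes

Derivation:
Op 1: place BB@(1,2)
Op 2: place BB@(0,0)
Op 3: place BR@(5,1)
Op 4: place WK@(3,5)
Op 5: place WK@(3,2)
Op 6: place WR@(1,4)
Per-piece attacks for W:
  WR@(1,4): attacks (1,5) (1,3) (1,2) (2,4) (3,4) (4,4) (5,4) (0,4) [ray(0,-1) blocked at (1,2)]
  WK@(3,2): attacks (3,3) (3,1) (4,2) (2,2) (4,3) (4,1) (2,3) (2,1)
  WK@(3,5): attacks (3,4) (4,5) (2,5) (4,4) (2,4)
W attacks (2,5): yes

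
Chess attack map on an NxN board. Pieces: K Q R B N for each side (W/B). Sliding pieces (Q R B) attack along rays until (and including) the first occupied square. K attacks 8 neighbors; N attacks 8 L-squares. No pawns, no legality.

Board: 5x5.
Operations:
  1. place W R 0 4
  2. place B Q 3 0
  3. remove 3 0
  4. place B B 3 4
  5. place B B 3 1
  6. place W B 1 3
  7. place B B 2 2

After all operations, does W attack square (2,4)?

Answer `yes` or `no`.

Answer: yes

Derivation:
Op 1: place WR@(0,4)
Op 2: place BQ@(3,0)
Op 3: remove (3,0)
Op 4: place BB@(3,4)
Op 5: place BB@(3,1)
Op 6: place WB@(1,3)
Op 7: place BB@(2,2)
Per-piece attacks for W:
  WR@(0,4): attacks (0,3) (0,2) (0,1) (0,0) (1,4) (2,4) (3,4) [ray(1,0) blocked at (3,4)]
  WB@(1,3): attacks (2,4) (2,2) (0,4) (0,2) [ray(1,-1) blocked at (2,2); ray(-1,1) blocked at (0,4)]
W attacks (2,4): yes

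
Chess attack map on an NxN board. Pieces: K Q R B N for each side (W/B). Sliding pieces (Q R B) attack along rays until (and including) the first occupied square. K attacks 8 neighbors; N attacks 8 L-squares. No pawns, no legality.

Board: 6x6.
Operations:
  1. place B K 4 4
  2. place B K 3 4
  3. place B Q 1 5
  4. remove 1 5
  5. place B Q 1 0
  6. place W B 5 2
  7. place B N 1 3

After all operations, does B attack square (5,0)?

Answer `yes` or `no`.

Answer: yes

Derivation:
Op 1: place BK@(4,4)
Op 2: place BK@(3,4)
Op 3: place BQ@(1,5)
Op 4: remove (1,5)
Op 5: place BQ@(1,0)
Op 6: place WB@(5,2)
Op 7: place BN@(1,3)
Per-piece attacks for B:
  BQ@(1,0): attacks (1,1) (1,2) (1,3) (2,0) (3,0) (4,0) (5,0) (0,0) (2,1) (3,2) (4,3) (5,4) (0,1) [ray(0,1) blocked at (1,3)]
  BN@(1,3): attacks (2,5) (3,4) (0,5) (2,1) (3,2) (0,1)
  BK@(3,4): attacks (3,5) (3,3) (4,4) (2,4) (4,5) (4,3) (2,5) (2,3)
  BK@(4,4): attacks (4,5) (4,3) (5,4) (3,4) (5,5) (5,3) (3,5) (3,3)
B attacks (5,0): yes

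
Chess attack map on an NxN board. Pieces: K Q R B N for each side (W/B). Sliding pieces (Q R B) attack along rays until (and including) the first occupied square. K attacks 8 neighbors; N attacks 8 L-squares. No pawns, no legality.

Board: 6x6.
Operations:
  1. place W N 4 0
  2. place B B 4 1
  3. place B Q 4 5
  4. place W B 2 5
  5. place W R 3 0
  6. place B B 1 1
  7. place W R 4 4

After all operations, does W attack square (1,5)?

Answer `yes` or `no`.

Answer: no

Derivation:
Op 1: place WN@(4,0)
Op 2: place BB@(4,1)
Op 3: place BQ@(4,5)
Op 4: place WB@(2,5)
Op 5: place WR@(3,0)
Op 6: place BB@(1,1)
Op 7: place WR@(4,4)
Per-piece attacks for W:
  WB@(2,5): attacks (3,4) (4,3) (5,2) (1,4) (0,3)
  WR@(3,0): attacks (3,1) (3,2) (3,3) (3,4) (3,5) (4,0) (2,0) (1,0) (0,0) [ray(1,0) blocked at (4,0)]
  WN@(4,0): attacks (5,2) (3,2) (2,1)
  WR@(4,4): attacks (4,5) (4,3) (4,2) (4,1) (5,4) (3,4) (2,4) (1,4) (0,4) [ray(0,1) blocked at (4,5); ray(0,-1) blocked at (4,1)]
W attacks (1,5): no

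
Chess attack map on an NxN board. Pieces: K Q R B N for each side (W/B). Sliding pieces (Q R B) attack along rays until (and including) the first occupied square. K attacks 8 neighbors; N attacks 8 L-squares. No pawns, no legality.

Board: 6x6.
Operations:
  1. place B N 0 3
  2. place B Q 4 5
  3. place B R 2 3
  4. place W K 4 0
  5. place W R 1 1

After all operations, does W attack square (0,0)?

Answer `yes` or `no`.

Op 1: place BN@(0,3)
Op 2: place BQ@(4,5)
Op 3: place BR@(2,3)
Op 4: place WK@(4,0)
Op 5: place WR@(1,1)
Per-piece attacks for W:
  WR@(1,1): attacks (1,2) (1,3) (1,4) (1,5) (1,0) (2,1) (3,1) (4,1) (5,1) (0,1)
  WK@(4,0): attacks (4,1) (5,0) (3,0) (5,1) (3,1)
W attacks (0,0): no

Answer: no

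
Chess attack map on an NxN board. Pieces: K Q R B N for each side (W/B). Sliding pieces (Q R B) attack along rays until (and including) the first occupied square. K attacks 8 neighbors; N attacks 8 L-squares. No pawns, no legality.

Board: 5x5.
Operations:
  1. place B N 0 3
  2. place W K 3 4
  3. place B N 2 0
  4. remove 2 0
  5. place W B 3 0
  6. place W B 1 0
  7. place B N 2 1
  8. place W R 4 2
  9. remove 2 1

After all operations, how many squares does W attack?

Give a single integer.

Answer: 14

Derivation:
Op 1: place BN@(0,3)
Op 2: place WK@(3,4)
Op 3: place BN@(2,0)
Op 4: remove (2,0)
Op 5: place WB@(3,0)
Op 6: place WB@(1,0)
Op 7: place BN@(2,1)
Op 8: place WR@(4,2)
Op 9: remove (2,1)
Per-piece attacks for W:
  WB@(1,0): attacks (2,1) (3,2) (4,3) (0,1)
  WB@(3,0): attacks (4,1) (2,1) (1,2) (0,3) [ray(-1,1) blocked at (0,3)]
  WK@(3,4): attacks (3,3) (4,4) (2,4) (4,3) (2,3)
  WR@(4,2): attacks (4,3) (4,4) (4,1) (4,0) (3,2) (2,2) (1,2) (0,2)
Union (14 distinct): (0,1) (0,2) (0,3) (1,2) (2,1) (2,2) (2,3) (2,4) (3,2) (3,3) (4,0) (4,1) (4,3) (4,4)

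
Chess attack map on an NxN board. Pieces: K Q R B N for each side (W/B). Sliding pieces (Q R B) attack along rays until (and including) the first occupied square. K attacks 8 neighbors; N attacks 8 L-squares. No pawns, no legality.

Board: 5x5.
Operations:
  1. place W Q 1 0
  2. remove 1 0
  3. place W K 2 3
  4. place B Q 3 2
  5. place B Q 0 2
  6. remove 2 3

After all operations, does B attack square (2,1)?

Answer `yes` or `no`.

Answer: yes

Derivation:
Op 1: place WQ@(1,0)
Op 2: remove (1,0)
Op 3: place WK@(2,3)
Op 4: place BQ@(3,2)
Op 5: place BQ@(0,2)
Op 6: remove (2,3)
Per-piece attacks for B:
  BQ@(0,2): attacks (0,3) (0,4) (0,1) (0,0) (1,2) (2,2) (3,2) (1,3) (2,4) (1,1) (2,0) [ray(1,0) blocked at (3,2)]
  BQ@(3,2): attacks (3,3) (3,4) (3,1) (3,0) (4,2) (2,2) (1,2) (0,2) (4,3) (4,1) (2,3) (1,4) (2,1) (1,0) [ray(-1,0) blocked at (0,2)]
B attacks (2,1): yes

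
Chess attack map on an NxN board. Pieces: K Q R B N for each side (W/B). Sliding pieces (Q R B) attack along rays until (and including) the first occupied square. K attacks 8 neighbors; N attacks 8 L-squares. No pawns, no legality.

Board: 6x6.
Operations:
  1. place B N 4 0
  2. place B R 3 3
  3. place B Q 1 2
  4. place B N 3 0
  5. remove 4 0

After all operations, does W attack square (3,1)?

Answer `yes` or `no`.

Op 1: place BN@(4,0)
Op 2: place BR@(3,3)
Op 3: place BQ@(1,2)
Op 4: place BN@(3,0)
Op 5: remove (4,0)
Per-piece attacks for W:
W attacks (3,1): no

Answer: no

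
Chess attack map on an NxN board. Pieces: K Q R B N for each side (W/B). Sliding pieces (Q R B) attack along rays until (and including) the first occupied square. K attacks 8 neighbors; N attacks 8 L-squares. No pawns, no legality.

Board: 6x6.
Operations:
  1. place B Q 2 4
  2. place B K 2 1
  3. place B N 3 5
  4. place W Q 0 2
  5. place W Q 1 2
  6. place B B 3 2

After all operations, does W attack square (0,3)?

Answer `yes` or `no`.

Answer: yes

Derivation:
Op 1: place BQ@(2,4)
Op 2: place BK@(2,1)
Op 3: place BN@(3,5)
Op 4: place WQ@(0,2)
Op 5: place WQ@(1,2)
Op 6: place BB@(3,2)
Per-piece attacks for W:
  WQ@(0,2): attacks (0,3) (0,4) (0,5) (0,1) (0,0) (1,2) (1,3) (2,4) (1,1) (2,0) [ray(1,0) blocked at (1,2); ray(1,1) blocked at (2,4)]
  WQ@(1,2): attacks (1,3) (1,4) (1,5) (1,1) (1,0) (2,2) (3,2) (0,2) (2,3) (3,4) (4,5) (2,1) (0,3) (0,1) [ray(1,0) blocked at (3,2); ray(-1,0) blocked at (0,2); ray(1,-1) blocked at (2,1)]
W attacks (0,3): yes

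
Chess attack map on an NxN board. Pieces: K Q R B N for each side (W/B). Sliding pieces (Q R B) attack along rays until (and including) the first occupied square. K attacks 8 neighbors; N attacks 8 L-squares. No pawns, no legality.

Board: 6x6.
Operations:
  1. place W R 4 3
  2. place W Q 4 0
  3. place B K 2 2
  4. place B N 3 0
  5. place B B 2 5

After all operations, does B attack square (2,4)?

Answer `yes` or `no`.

Op 1: place WR@(4,3)
Op 2: place WQ@(4,0)
Op 3: place BK@(2,2)
Op 4: place BN@(3,0)
Op 5: place BB@(2,5)
Per-piece attacks for B:
  BK@(2,2): attacks (2,3) (2,1) (3,2) (1,2) (3,3) (3,1) (1,3) (1,1)
  BB@(2,5): attacks (3,4) (4,3) (1,4) (0,3) [ray(1,-1) blocked at (4,3)]
  BN@(3,0): attacks (4,2) (5,1) (2,2) (1,1)
B attacks (2,4): no

Answer: no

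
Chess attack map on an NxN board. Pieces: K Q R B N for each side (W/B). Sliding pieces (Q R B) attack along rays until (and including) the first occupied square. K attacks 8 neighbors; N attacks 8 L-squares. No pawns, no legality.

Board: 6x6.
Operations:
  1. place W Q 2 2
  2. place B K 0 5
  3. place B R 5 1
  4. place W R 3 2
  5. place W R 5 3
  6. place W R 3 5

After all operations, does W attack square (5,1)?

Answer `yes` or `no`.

Answer: yes

Derivation:
Op 1: place WQ@(2,2)
Op 2: place BK@(0,5)
Op 3: place BR@(5,1)
Op 4: place WR@(3,2)
Op 5: place WR@(5,3)
Op 6: place WR@(3,5)
Per-piece attacks for W:
  WQ@(2,2): attacks (2,3) (2,4) (2,5) (2,1) (2,0) (3,2) (1,2) (0,2) (3,3) (4,4) (5,5) (3,1) (4,0) (1,3) (0,4) (1,1) (0,0) [ray(1,0) blocked at (3,2)]
  WR@(3,2): attacks (3,3) (3,4) (3,5) (3,1) (3,0) (4,2) (5,2) (2,2) [ray(0,1) blocked at (3,5); ray(-1,0) blocked at (2,2)]
  WR@(3,5): attacks (3,4) (3,3) (3,2) (4,5) (5,5) (2,5) (1,5) (0,5) [ray(0,-1) blocked at (3,2); ray(-1,0) blocked at (0,5)]
  WR@(5,3): attacks (5,4) (5,5) (5,2) (5,1) (4,3) (3,3) (2,3) (1,3) (0,3) [ray(0,-1) blocked at (5,1)]
W attacks (5,1): yes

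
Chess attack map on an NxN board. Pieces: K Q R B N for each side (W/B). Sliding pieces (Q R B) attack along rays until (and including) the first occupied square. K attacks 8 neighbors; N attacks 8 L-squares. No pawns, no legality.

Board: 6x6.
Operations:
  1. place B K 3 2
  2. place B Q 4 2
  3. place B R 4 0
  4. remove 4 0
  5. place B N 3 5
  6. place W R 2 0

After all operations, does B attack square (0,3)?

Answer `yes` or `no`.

Answer: no

Derivation:
Op 1: place BK@(3,2)
Op 2: place BQ@(4,2)
Op 3: place BR@(4,0)
Op 4: remove (4,0)
Op 5: place BN@(3,5)
Op 6: place WR@(2,0)
Per-piece attacks for B:
  BK@(3,2): attacks (3,3) (3,1) (4,2) (2,2) (4,3) (4,1) (2,3) (2,1)
  BN@(3,5): attacks (4,3) (5,4) (2,3) (1,4)
  BQ@(4,2): attacks (4,3) (4,4) (4,5) (4,1) (4,0) (5,2) (3,2) (5,3) (5,1) (3,3) (2,4) (1,5) (3,1) (2,0) [ray(-1,0) blocked at (3,2); ray(-1,-1) blocked at (2,0)]
B attacks (0,3): no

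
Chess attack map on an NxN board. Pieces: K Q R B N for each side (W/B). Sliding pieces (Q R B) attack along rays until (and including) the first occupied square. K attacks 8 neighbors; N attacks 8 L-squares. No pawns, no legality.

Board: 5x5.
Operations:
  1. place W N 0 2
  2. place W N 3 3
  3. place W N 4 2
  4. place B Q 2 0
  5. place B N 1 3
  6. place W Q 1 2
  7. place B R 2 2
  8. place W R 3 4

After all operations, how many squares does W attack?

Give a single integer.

Answer: 18

Derivation:
Op 1: place WN@(0,2)
Op 2: place WN@(3,3)
Op 3: place WN@(4,2)
Op 4: place BQ@(2,0)
Op 5: place BN@(1,3)
Op 6: place WQ@(1,2)
Op 7: place BR@(2,2)
Op 8: place WR@(3,4)
Per-piece attacks for W:
  WN@(0,2): attacks (1,4) (2,3) (1,0) (2,1)
  WQ@(1,2): attacks (1,3) (1,1) (1,0) (2,2) (0,2) (2,3) (3,4) (2,1) (3,0) (0,3) (0,1) [ray(0,1) blocked at (1,3); ray(1,0) blocked at (2,2); ray(-1,0) blocked at (0,2); ray(1,1) blocked at (3,4)]
  WN@(3,3): attacks (1,4) (4,1) (2,1) (1,2)
  WR@(3,4): attacks (3,3) (4,4) (2,4) (1,4) (0,4) [ray(0,-1) blocked at (3,3)]
  WN@(4,2): attacks (3,4) (2,3) (3,0) (2,1)
Union (18 distinct): (0,1) (0,2) (0,3) (0,4) (1,0) (1,1) (1,2) (1,3) (1,4) (2,1) (2,2) (2,3) (2,4) (3,0) (3,3) (3,4) (4,1) (4,4)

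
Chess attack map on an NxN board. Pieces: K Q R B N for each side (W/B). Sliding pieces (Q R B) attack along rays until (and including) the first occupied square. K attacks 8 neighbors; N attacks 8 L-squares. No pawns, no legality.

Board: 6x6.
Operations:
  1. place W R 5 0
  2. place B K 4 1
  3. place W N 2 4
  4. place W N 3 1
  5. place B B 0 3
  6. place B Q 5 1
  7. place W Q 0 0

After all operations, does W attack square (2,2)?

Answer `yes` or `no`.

Answer: yes

Derivation:
Op 1: place WR@(5,0)
Op 2: place BK@(4,1)
Op 3: place WN@(2,4)
Op 4: place WN@(3,1)
Op 5: place BB@(0,3)
Op 6: place BQ@(5,1)
Op 7: place WQ@(0,0)
Per-piece attacks for W:
  WQ@(0,0): attacks (0,1) (0,2) (0,3) (1,0) (2,0) (3,0) (4,0) (5,0) (1,1) (2,2) (3,3) (4,4) (5,5) [ray(0,1) blocked at (0,3); ray(1,0) blocked at (5,0)]
  WN@(2,4): attacks (4,5) (0,5) (3,2) (4,3) (1,2) (0,3)
  WN@(3,1): attacks (4,3) (5,2) (2,3) (1,2) (5,0) (1,0)
  WR@(5,0): attacks (5,1) (4,0) (3,0) (2,0) (1,0) (0,0) [ray(0,1) blocked at (5,1); ray(-1,0) blocked at (0,0)]
W attacks (2,2): yes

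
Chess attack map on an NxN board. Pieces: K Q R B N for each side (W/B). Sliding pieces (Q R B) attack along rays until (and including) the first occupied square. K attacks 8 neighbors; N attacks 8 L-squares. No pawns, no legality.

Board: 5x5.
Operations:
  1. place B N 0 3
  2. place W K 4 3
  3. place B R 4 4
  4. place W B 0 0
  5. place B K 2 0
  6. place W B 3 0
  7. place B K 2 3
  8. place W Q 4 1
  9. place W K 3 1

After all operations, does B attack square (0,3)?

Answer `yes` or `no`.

Op 1: place BN@(0,3)
Op 2: place WK@(4,3)
Op 3: place BR@(4,4)
Op 4: place WB@(0,0)
Op 5: place BK@(2,0)
Op 6: place WB@(3,0)
Op 7: place BK@(2,3)
Op 8: place WQ@(4,1)
Op 9: place WK@(3,1)
Per-piece attacks for B:
  BN@(0,3): attacks (2,4) (1,1) (2,2)
  BK@(2,0): attacks (2,1) (3,0) (1,0) (3,1) (1,1)
  BK@(2,3): attacks (2,4) (2,2) (3,3) (1,3) (3,4) (3,2) (1,4) (1,2)
  BR@(4,4): attacks (4,3) (3,4) (2,4) (1,4) (0,4) [ray(0,-1) blocked at (4,3)]
B attacks (0,3): no

Answer: no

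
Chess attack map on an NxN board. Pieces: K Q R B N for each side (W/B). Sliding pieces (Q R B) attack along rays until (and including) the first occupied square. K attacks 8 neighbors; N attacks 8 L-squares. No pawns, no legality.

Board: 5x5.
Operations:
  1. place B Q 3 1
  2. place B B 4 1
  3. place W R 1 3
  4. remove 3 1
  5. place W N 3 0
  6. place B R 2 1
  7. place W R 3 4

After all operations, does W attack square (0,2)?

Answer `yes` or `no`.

Answer: no

Derivation:
Op 1: place BQ@(3,1)
Op 2: place BB@(4,1)
Op 3: place WR@(1,3)
Op 4: remove (3,1)
Op 5: place WN@(3,0)
Op 6: place BR@(2,1)
Op 7: place WR@(3,4)
Per-piece attacks for W:
  WR@(1,3): attacks (1,4) (1,2) (1,1) (1,0) (2,3) (3,3) (4,3) (0,3)
  WN@(3,0): attacks (4,2) (2,2) (1,1)
  WR@(3,4): attacks (3,3) (3,2) (3,1) (3,0) (4,4) (2,4) (1,4) (0,4) [ray(0,-1) blocked at (3,0)]
W attacks (0,2): no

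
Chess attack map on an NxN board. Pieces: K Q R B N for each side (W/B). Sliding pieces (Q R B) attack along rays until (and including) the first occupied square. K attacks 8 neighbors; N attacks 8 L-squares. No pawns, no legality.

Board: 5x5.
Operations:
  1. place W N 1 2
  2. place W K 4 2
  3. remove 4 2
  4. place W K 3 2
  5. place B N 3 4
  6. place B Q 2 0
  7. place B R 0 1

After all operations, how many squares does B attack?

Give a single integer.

Answer: 16

Derivation:
Op 1: place WN@(1,2)
Op 2: place WK@(4,2)
Op 3: remove (4,2)
Op 4: place WK@(3,2)
Op 5: place BN@(3,4)
Op 6: place BQ@(2,0)
Op 7: place BR@(0,1)
Per-piece attacks for B:
  BR@(0,1): attacks (0,2) (0,3) (0,4) (0,0) (1,1) (2,1) (3,1) (4,1)
  BQ@(2,0): attacks (2,1) (2,2) (2,3) (2,4) (3,0) (4,0) (1,0) (0,0) (3,1) (4,2) (1,1) (0,2)
  BN@(3,4): attacks (4,2) (2,2) (1,3)
Union (16 distinct): (0,0) (0,2) (0,3) (0,4) (1,0) (1,1) (1,3) (2,1) (2,2) (2,3) (2,4) (3,0) (3,1) (4,0) (4,1) (4,2)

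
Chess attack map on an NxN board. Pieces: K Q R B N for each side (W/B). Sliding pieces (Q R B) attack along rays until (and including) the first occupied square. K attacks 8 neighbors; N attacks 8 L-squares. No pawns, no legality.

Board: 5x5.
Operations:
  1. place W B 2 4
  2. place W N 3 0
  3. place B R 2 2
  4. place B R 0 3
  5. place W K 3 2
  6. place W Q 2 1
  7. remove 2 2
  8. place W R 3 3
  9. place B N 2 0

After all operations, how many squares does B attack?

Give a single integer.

Op 1: place WB@(2,4)
Op 2: place WN@(3,0)
Op 3: place BR@(2,2)
Op 4: place BR@(0,3)
Op 5: place WK@(3,2)
Op 6: place WQ@(2,1)
Op 7: remove (2,2)
Op 8: place WR@(3,3)
Op 9: place BN@(2,0)
Per-piece attacks for B:
  BR@(0,3): attacks (0,4) (0,2) (0,1) (0,0) (1,3) (2,3) (3,3) [ray(1,0) blocked at (3,3)]
  BN@(2,0): attacks (3,2) (4,1) (1,2) (0,1)
Union (10 distinct): (0,0) (0,1) (0,2) (0,4) (1,2) (1,3) (2,3) (3,2) (3,3) (4,1)

Answer: 10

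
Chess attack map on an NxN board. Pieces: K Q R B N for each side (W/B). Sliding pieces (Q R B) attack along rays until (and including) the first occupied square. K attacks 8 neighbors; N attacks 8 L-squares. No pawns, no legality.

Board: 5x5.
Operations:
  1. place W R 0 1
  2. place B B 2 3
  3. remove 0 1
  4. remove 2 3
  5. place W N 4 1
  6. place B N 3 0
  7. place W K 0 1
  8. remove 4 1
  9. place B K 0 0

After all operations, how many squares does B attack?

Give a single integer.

Op 1: place WR@(0,1)
Op 2: place BB@(2,3)
Op 3: remove (0,1)
Op 4: remove (2,3)
Op 5: place WN@(4,1)
Op 6: place BN@(3,0)
Op 7: place WK@(0,1)
Op 8: remove (4,1)
Op 9: place BK@(0,0)
Per-piece attacks for B:
  BK@(0,0): attacks (0,1) (1,0) (1,1)
  BN@(3,0): attacks (4,2) (2,2) (1,1)
Union (5 distinct): (0,1) (1,0) (1,1) (2,2) (4,2)

Answer: 5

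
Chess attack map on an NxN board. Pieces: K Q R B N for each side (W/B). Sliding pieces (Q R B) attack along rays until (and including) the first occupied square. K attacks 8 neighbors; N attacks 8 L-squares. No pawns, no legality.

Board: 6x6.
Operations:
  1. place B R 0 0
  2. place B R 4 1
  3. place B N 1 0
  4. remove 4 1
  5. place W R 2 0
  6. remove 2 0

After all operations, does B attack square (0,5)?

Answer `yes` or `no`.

Answer: yes

Derivation:
Op 1: place BR@(0,0)
Op 2: place BR@(4,1)
Op 3: place BN@(1,0)
Op 4: remove (4,1)
Op 5: place WR@(2,0)
Op 6: remove (2,0)
Per-piece attacks for B:
  BR@(0,0): attacks (0,1) (0,2) (0,3) (0,4) (0,5) (1,0) [ray(1,0) blocked at (1,0)]
  BN@(1,0): attacks (2,2) (3,1) (0,2)
B attacks (0,5): yes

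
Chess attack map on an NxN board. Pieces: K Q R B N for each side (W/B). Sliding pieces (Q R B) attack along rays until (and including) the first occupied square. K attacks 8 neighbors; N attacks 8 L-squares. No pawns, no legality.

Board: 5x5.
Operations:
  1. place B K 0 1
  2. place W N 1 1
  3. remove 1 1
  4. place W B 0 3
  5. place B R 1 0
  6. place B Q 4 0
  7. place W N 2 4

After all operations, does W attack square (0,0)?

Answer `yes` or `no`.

Op 1: place BK@(0,1)
Op 2: place WN@(1,1)
Op 3: remove (1,1)
Op 4: place WB@(0,3)
Op 5: place BR@(1,0)
Op 6: place BQ@(4,0)
Op 7: place WN@(2,4)
Per-piece attacks for W:
  WB@(0,3): attacks (1,4) (1,2) (2,1) (3,0)
  WN@(2,4): attacks (3,2) (4,3) (1,2) (0,3)
W attacks (0,0): no

Answer: no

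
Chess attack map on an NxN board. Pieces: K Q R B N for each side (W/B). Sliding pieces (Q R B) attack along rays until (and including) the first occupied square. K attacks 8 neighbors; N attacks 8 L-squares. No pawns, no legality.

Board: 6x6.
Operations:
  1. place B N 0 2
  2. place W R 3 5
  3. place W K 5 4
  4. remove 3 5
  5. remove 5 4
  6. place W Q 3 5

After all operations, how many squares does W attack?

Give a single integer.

Answer: 15

Derivation:
Op 1: place BN@(0,2)
Op 2: place WR@(3,5)
Op 3: place WK@(5,4)
Op 4: remove (3,5)
Op 5: remove (5,4)
Op 6: place WQ@(3,5)
Per-piece attacks for W:
  WQ@(3,5): attacks (3,4) (3,3) (3,2) (3,1) (3,0) (4,5) (5,5) (2,5) (1,5) (0,5) (4,4) (5,3) (2,4) (1,3) (0,2) [ray(-1,-1) blocked at (0,2)]
Union (15 distinct): (0,2) (0,5) (1,3) (1,5) (2,4) (2,5) (3,0) (3,1) (3,2) (3,3) (3,4) (4,4) (4,5) (5,3) (5,5)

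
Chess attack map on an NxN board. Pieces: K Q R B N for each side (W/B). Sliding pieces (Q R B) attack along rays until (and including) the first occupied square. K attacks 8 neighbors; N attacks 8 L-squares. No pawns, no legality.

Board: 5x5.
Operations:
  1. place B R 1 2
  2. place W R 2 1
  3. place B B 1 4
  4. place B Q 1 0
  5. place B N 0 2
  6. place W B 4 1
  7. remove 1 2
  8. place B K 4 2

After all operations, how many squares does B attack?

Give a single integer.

Op 1: place BR@(1,2)
Op 2: place WR@(2,1)
Op 3: place BB@(1,4)
Op 4: place BQ@(1,0)
Op 5: place BN@(0,2)
Op 6: place WB@(4,1)
Op 7: remove (1,2)
Op 8: place BK@(4,2)
Per-piece attacks for B:
  BN@(0,2): attacks (1,4) (2,3) (1,0) (2,1)
  BQ@(1,0): attacks (1,1) (1,2) (1,3) (1,4) (2,0) (3,0) (4,0) (0,0) (2,1) (0,1) [ray(0,1) blocked at (1,4); ray(1,1) blocked at (2,1)]
  BB@(1,4): attacks (2,3) (3,2) (4,1) (0,3) [ray(1,-1) blocked at (4,1)]
  BK@(4,2): attacks (4,3) (4,1) (3,2) (3,3) (3,1)
Union (18 distinct): (0,0) (0,1) (0,3) (1,0) (1,1) (1,2) (1,3) (1,4) (2,0) (2,1) (2,3) (3,0) (3,1) (3,2) (3,3) (4,0) (4,1) (4,3)

Answer: 18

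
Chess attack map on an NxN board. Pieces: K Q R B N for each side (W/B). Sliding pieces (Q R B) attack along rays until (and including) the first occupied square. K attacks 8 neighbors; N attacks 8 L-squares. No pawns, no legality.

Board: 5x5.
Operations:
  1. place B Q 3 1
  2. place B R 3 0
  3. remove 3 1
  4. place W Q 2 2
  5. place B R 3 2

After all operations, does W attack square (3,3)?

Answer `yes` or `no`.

Op 1: place BQ@(3,1)
Op 2: place BR@(3,0)
Op 3: remove (3,1)
Op 4: place WQ@(2,2)
Op 5: place BR@(3,2)
Per-piece attacks for W:
  WQ@(2,2): attacks (2,3) (2,4) (2,1) (2,0) (3,2) (1,2) (0,2) (3,3) (4,4) (3,1) (4,0) (1,3) (0,4) (1,1) (0,0) [ray(1,0) blocked at (3,2)]
W attacks (3,3): yes

Answer: yes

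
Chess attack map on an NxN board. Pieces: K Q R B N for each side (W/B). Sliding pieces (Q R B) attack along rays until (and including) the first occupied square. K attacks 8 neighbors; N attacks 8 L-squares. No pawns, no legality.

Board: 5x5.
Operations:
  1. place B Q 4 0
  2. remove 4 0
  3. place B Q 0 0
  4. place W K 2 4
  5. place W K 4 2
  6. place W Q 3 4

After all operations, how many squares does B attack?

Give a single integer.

Op 1: place BQ@(4,0)
Op 2: remove (4,0)
Op 3: place BQ@(0,0)
Op 4: place WK@(2,4)
Op 5: place WK@(4,2)
Op 6: place WQ@(3,4)
Per-piece attacks for B:
  BQ@(0,0): attacks (0,1) (0,2) (0,3) (0,4) (1,0) (2,0) (3,0) (4,0) (1,1) (2,2) (3,3) (4,4)
Union (12 distinct): (0,1) (0,2) (0,3) (0,4) (1,0) (1,1) (2,0) (2,2) (3,0) (3,3) (4,0) (4,4)

Answer: 12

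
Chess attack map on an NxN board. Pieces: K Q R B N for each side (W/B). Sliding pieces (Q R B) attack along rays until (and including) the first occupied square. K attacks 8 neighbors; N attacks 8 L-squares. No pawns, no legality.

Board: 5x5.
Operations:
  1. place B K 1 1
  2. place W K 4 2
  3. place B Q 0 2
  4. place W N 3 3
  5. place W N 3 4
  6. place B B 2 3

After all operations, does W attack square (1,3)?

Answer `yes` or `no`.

Answer: yes

Derivation:
Op 1: place BK@(1,1)
Op 2: place WK@(4,2)
Op 3: place BQ@(0,2)
Op 4: place WN@(3,3)
Op 5: place WN@(3,4)
Op 6: place BB@(2,3)
Per-piece attacks for W:
  WN@(3,3): attacks (1,4) (4,1) (2,1) (1,2)
  WN@(3,4): attacks (4,2) (2,2) (1,3)
  WK@(4,2): attacks (4,3) (4,1) (3,2) (3,3) (3,1)
W attacks (1,3): yes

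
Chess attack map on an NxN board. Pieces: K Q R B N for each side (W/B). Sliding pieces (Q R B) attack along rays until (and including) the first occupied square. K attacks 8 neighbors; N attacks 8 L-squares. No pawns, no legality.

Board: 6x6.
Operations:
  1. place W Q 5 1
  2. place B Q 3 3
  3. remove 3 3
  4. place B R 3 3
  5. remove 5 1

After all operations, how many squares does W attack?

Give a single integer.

Answer: 0

Derivation:
Op 1: place WQ@(5,1)
Op 2: place BQ@(3,3)
Op 3: remove (3,3)
Op 4: place BR@(3,3)
Op 5: remove (5,1)
Per-piece attacks for W:
Union (0 distinct): (none)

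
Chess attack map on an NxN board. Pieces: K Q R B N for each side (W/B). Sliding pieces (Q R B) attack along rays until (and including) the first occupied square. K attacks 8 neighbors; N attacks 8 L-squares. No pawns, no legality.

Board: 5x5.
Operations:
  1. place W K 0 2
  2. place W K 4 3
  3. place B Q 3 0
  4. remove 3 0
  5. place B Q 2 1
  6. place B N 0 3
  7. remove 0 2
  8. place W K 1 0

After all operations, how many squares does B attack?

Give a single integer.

Answer: 14

Derivation:
Op 1: place WK@(0,2)
Op 2: place WK@(4,3)
Op 3: place BQ@(3,0)
Op 4: remove (3,0)
Op 5: place BQ@(2,1)
Op 6: place BN@(0,3)
Op 7: remove (0,2)
Op 8: place WK@(1,0)
Per-piece attacks for B:
  BN@(0,3): attacks (2,4) (1,1) (2,2)
  BQ@(2,1): attacks (2,2) (2,3) (2,4) (2,0) (3,1) (4,1) (1,1) (0,1) (3,2) (4,3) (3,0) (1,2) (0,3) (1,0) [ray(1,1) blocked at (4,3); ray(-1,1) blocked at (0,3); ray(-1,-1) blocked at (1,0)]
Union (14 distinct): (0,1) (0,3) (1,0) (1,1) (1,2) (2,0) (2,2) (2,3) (2,4) (3,0) (3,1) (3,2) (4,1) (4,3)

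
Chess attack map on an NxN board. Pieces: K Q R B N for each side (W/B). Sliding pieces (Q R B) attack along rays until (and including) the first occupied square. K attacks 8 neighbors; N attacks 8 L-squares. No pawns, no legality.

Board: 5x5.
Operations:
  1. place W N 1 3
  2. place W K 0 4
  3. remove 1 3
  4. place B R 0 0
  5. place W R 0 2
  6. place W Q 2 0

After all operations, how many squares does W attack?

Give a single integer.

Answer: 19

Derivation:
Op 1: place WN@(1,3)
Op 2: place WK@(0,4)
Op 3: remove (1,3)
Op 4: place BR@(0,0)
Op 5: place WR@(0,2)
Op 6: place WQ@(2,0)
Per-piece attacks for W:
  WR@(0,2): attacks (0,3) (0,4) (0,1) (0,0) (1,2) (2,2) (3,2) (4,2) [ray(0,1) blocked at (0,4); ray(0,-1) blocked at (0,0)]
  WK@(0,4): attacks (0,3) (1,4) (1,3)
  WQ@(2,0): attacks (2,1) (2,2) (2,3) (2,4) (3,0) (4,0) (1,0) (0,0) (3,1) (4,2) (1,1) (0,2) [ray(-1,0) blocked at (0,0); ray(-1,1) blocked at (0,2)]
Union (19 distinct): (0,0) (0,1) (0,2) (0,3) (0,4) (1,0) (1,1) (1,2) (1,3) (1,4) (2,1) (2,2) (2,3) (2,4) (3,0) (3,1) (3,2) (4,0) (4,2)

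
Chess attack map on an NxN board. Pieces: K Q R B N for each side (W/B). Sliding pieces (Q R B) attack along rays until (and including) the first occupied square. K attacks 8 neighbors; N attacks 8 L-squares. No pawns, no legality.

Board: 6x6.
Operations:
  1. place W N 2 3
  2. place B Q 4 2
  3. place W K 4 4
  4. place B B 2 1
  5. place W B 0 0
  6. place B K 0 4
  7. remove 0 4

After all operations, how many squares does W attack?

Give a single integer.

Op 1: place WN@(2,3)
Op 2: place BQ@(4,2)
Op 3: place WK@(4,4)
Op 4: place BB@(2,1)
Op 5: place WB@(0,0)
Op 6: place BK@(0,4)
Op 7: remove (0,4)
Per-piece attacks for W:
  WB@(0,0): attacks (1,1) (2,2) (3,3) (4,4) [ray(1,1) blocked at (4,4)]
  WN@(2,3): attacks (3,5) (4,4) (1,5) (0,4) (3,1) (4,2) (1,1) (0,2)
  WK@(4,4): attacks (4,5) (4,3) (5,4) (3,4) (5,5) (5,3) (3,5) (3,3)
Union (16 distinct): (0,2) (0,4) (1,1) (1,5) (2,2) (3,1) (3,3) (3,4) (3,5) (4,2) (4,3) (4,4) (4,5) (5,3) (5,4) (5,5)

Answer: 16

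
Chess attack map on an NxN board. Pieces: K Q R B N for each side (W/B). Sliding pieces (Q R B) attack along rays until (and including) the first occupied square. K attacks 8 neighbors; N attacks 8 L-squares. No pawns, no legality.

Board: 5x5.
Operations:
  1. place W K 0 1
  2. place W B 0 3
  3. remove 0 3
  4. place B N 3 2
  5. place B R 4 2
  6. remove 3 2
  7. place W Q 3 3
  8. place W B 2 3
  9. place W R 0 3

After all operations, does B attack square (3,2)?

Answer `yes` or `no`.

Op 1: place WK@(0,1)
Op 2: place WB@(0,3)
Op 3: remove (0,3)
Op 4: place BN@(3,2)
Op 5: place BR@(4,2)
Op 6: remove (3,2)
Op 7: place WQ@(3,3)
Op 8: place WB@(2,3)
Op 9: place WR@(0,3)
Per-piece attacks for B:
  BR@(4,2): attacks (4,3) (4,4) (4,1) (4,0) (3,2) (2,2) (1,2) (0,2)
B attacks (3,2): yes

Answer: yes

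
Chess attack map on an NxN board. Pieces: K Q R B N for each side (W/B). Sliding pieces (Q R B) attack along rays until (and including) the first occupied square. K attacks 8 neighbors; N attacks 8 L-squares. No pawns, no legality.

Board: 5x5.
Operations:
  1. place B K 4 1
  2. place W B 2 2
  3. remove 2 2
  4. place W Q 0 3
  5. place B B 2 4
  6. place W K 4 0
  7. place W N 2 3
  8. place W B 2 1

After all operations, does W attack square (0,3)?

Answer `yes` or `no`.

Op 1: place BK@(4,1)
Op 2: place WB@(2,2)
Op 3: remove (2,2)
Op 4: place WQ@(0,3)
Op 5: place BB@(2,4)
Op 6: place WK@(4,0)
Op 7: place WN@(2,3)
Op 8: place WB@(2,1)
Per-piece attacks for W:
  WQ@(0,3): attacks (0,4) (0,2) (0,1) (0,0) (1,3) (2,3) (1,4) (1,2) (2,1) [ray(1,0) blocked at (2,3); ray(1,-1) blocked at (2,1)]
  WB@(2,1): attacks (3,2) (4,3) (3,0) (1,2) (0,3) (1,0) [ray(-1,1) blocked at (0,3)]
  WN@(2,3): attacks (4,4) (0,4) (3,1) (4,2) (1,1) (0,2)
  WK@(4,0): attacks (4,1) (3,0) (3,1)
W attacks (0,3): yes

Answer: yes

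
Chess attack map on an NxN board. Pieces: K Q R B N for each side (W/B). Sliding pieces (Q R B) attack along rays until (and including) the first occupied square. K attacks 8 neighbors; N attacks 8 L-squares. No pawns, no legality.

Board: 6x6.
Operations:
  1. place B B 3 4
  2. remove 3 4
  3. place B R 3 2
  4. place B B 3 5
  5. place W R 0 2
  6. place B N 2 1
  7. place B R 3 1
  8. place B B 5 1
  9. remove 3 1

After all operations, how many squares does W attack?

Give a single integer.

Op 1: place BB@(3,4)
Op 2: remove (3,4)
Op 3: place BR@(3,2)
Op 4: place BB@(3,5)
Op 5: place WR@(0,2)
Op 6: place BN@(2,1)
Op 7: place BR@(3,1)
Op 8: place BB@(5,1)
Op 9: remove (3,1)
Per-piece attacks for W:
  WR@(0,2): attacks (0,3) (0,4) (0,5) (0,1) (0,0) (1,2) (2,2) (3,2) [ray(1,0) blocked at (3,2)]
Union (8 distinct): (0,0) (0,1) (0,3) (0,4) (0,5) (1,2) (2,2) (3,2)

Answer: 8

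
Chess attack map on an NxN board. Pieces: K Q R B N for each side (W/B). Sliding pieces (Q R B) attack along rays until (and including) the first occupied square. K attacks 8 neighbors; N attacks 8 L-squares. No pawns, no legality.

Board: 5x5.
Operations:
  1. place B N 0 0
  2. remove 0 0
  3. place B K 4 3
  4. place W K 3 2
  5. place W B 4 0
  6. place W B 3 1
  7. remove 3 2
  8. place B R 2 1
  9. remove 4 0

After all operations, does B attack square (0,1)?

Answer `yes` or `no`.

Answer: yes

Derivation:
Op 1: place BN@(0,0)
Op 2: remove (0,0)
Op 3: place BK@(4,3)
Op 4: place WK@(3,2)
Op 5: place WB@(4,0)
Op 6: place WB@(3,1)
Op 7: remove (3,2)
Op 8: place BR@(2,1)
Op 9: remove (4,0)
Per-piece attacks for B:
  BR@(2,1): attacks (2,2) (2,3) (2,4) (2,0) (3,1) (1,1) (0,1) [ray(1,0) blocked at (3,1)]
  BK@(4,3): attacks (4,4) (4,2) (3,3) (3,4) (3,2)
B attacks (0,1): yes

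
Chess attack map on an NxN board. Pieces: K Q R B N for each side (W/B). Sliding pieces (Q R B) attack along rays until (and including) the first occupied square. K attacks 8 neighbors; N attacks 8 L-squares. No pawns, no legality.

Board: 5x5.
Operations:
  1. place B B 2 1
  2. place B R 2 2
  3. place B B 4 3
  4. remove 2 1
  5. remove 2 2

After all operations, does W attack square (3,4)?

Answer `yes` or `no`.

Answer: no

Derivation:
Op 1: place BB@(2,1)
Op 2: place BR@(2,2)
Op 3: place BB@(4,3)
Op 4: remove (2,1)
Op 5: remove (2,2)
Per-piece attacks for W:
W attacks (3,4): no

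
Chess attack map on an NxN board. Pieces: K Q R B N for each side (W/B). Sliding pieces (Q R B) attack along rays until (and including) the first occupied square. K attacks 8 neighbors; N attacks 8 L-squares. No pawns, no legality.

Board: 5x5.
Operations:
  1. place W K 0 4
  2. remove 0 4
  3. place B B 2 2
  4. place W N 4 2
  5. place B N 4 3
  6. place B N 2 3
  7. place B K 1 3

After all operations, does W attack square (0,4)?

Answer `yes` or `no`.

Op 1: place WK@(0,4)
Op 2: remove (0,4)
Op 3: place BB@(2,2)
Op 4: place WN@(4,2)
Op 5: place BN@(4,3)
Op 6: place BN@(2,3)
Op 7: place BK@(1,3)
Per-piece attacks for W:
  WN@(4,2): attacks (3,4) (2,3) (3,0) (2,1)
W attacks (0,4): no

Answer: no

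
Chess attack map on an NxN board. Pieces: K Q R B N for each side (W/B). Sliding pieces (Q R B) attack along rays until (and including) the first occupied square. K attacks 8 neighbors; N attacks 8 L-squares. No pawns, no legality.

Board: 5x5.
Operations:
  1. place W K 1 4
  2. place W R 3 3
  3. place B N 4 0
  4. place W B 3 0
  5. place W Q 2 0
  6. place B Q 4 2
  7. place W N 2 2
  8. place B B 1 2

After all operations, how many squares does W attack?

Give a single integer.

Op 1: place WK@(1,4)
Op 2: place WR@(3,3)
Op 3: place BN@(4,0)
Op 4: place WB@(3,0)
Op 5: place WQ@(2,0)
Op 6: place BQ@(4,2)
Op 7: place WN@(2,2)
Op 8: place BB@(1,2)
Per-piece attacks for W:
  WK@(1,4): attacks (1,3) (2,4) (0,4) (2,3) (0,3)
  WQ@(2,0): attacks (2,1) (2,2) (3,0) (1,0) (0,0) (3,1) (4,2) (1,1) (0,2) [ray(0,1) blocked at (2,2); ray(1,0) blocked at (3,0); ray(1,1) blocked at (4,2)]
  WN@(2,2): attacks (3,4) (4,3) (1,4) (0,3) (3,0) (4,1) (1,0) (0,1)
  WB@(3,0): attacks (4,1) (2,1) (1,2) [ray(-1,1) blocked at (1,2)]
  WR@(3,3): attacks (3,4) (3,2) (3,1) (3,0) (4,3) (2,3) (1,3) (0,3) [ray(0,-1) blocked at (3,0)]
Union (21 distinct): (0,0) (0,1) (0,2) (0,3) (0,4) (1,0) (1,1) (1,2) (1,3) (1,4) (2,1) (2,2) (2,3) (2,4) (3,0) (3,1) (3,2) (3,4) (4,1) (4,2) (4,3)

Answer: 21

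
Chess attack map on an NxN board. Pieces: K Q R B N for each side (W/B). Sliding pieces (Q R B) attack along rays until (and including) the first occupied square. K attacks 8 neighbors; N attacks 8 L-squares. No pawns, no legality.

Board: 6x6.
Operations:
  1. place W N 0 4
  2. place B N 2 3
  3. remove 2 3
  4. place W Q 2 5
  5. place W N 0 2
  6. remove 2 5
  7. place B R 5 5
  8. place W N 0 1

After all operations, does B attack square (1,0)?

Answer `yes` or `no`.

Op 1: place WN@(0,4)
Op 2: place BN@(2,3)
Op 3: remove (2,3)
Op 4: place WQ@(2,5)
Op 5: place WN@(0,2)
Op 6: remove (2,5)
Op 7: place BR@(5,5)
Op 8: place WN@(0,1)
Per-piece attacks for B:
  BR@(5,5): attacks (5,4) (5,3) (5,2) (5,1) (5,0) (4,5) (3,5) (2,5) (1,5) (0,5)
B attacks (1,0): no

Answer: no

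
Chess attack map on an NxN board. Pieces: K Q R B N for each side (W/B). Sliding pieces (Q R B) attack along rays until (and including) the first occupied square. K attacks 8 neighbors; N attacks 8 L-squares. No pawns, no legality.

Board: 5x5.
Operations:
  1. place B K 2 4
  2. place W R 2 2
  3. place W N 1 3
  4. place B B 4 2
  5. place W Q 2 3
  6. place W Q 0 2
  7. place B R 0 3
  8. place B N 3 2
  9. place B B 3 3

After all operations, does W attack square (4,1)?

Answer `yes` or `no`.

Op 1: place BK@(2,4)
Op 2: place WR@(2,2)
Op 3: place WN@(1,3)
Op 4: place BB@(4,2)
Op 5: place WQ@(2,3)
Op 6: place WQ@(0,2)
Op 7: place BR@(0,3)
Op 8: place BN@(3,2)
Op 9: place BB@(3,3)
Per-piece attacks for W:
  WQ@(0,2): attacks (0,3) (0,1) (0,0) (1,2) (2,2) (1,3) (1,1) (2,0) [ray(0,1) blocked at (0,3); ray(1,0) blocked at (2,2); ray(1,1) blocked at (1,3)]
  WN@(1,3): attacks (3,4) (2,1) (3,2) (0,1)
  WR@(2,2): attacks (2,3) (2,1) (2,0) (3,2) (1,2) (0,2) [ray(0,1) blocked at (2,3); ray(1,0) blocked at (3,2); ray(-1,0) blocked at (0,2)]
  WQ@(2,3): attacks (2,4) (2,2) (3,3) (1,3) (3,4) (3,2) (1,4) (1,2) (0,1) [ray(0,1) blocked at (2,4); ray(0,-1) blocked at (2,2); ray(1,0) blocked at (3,3); ray(-1,0) blocked at (1,3); ray(1,-1) blocked at (3,2)]
W attacks (4,1): no

Answer: no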